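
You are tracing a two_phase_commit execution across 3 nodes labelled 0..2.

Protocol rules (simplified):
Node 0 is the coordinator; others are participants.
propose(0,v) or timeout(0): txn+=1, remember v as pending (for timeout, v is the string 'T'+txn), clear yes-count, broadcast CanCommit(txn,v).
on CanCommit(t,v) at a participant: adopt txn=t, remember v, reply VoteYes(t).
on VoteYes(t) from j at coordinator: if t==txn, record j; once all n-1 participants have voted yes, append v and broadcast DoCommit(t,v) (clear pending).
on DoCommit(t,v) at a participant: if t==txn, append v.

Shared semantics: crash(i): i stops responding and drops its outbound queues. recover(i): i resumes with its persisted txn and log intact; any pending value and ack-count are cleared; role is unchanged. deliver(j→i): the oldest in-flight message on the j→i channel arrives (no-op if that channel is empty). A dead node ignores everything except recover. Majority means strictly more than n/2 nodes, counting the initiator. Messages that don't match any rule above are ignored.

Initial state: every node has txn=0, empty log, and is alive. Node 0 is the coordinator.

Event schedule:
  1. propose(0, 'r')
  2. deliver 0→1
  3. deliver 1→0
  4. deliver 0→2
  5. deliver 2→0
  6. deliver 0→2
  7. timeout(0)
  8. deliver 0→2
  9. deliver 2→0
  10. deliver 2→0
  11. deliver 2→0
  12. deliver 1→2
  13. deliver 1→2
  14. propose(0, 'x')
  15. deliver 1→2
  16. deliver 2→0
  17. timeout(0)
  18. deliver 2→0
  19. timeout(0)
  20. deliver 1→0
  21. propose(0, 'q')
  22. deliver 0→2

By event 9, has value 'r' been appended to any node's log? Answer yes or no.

[1] propose(0,'r') → N0(coor t1 [-])
[2] deliver 0→1 → N1(part t1 [-])
[3] deliver 1→0 → ∅
[4] deliver 0→2 → N2(part t1 [-])
[5] deliver 2→0 → N0(coor t1 [r])
[6] deliver 0→2 → N2(part t1 [r])
[7] timeout(0) → N0(coor t2 [r])
[8] deliver 0→2 → N2(part t2 [r])
[9] deliver 2→0 → ∅

yes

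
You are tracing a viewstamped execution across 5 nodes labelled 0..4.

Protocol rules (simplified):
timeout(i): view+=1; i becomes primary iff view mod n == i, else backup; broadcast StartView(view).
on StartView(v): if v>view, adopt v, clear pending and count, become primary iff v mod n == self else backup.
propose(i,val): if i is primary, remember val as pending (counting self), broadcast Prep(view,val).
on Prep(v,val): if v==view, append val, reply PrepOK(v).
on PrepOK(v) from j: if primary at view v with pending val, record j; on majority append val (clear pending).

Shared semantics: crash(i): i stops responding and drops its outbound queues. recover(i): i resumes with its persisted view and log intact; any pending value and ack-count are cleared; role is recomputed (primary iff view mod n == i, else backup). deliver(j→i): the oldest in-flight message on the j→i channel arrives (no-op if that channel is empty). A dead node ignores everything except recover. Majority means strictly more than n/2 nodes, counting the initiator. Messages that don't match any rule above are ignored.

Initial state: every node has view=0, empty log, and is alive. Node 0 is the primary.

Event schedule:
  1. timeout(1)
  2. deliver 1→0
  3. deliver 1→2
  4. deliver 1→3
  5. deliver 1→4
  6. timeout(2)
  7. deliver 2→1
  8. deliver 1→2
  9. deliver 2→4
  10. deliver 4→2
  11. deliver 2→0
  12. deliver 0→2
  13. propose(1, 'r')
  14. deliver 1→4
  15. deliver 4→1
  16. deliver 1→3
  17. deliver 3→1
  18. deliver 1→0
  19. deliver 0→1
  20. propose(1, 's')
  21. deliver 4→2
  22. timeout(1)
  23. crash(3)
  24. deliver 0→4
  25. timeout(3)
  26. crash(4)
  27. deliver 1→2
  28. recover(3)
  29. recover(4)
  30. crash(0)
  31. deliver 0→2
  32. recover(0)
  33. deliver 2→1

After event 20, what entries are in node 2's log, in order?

empty

[1] timeout(1) → N1(prim v1 [-])
[2] deliver 1→0 → N0(back v1 [-])
[3] deliver 1→2 → N2(back v1 [-])
[4] deliver 1→3 → N3(back v1 [-])
[5] deliver 1→4 → N4(back v1 [-])
[6] timeout(2) → N2(prim v2 [-])
[7] deliver 2→1 → N1(back v2 [-])
[8] deliver 1→2 → ∅
[9] deliver 2→4 → N4(back v2 [-])
[10] deliver 4→2 → ∅
[11] deliver 2→0 → N0(back v2 [-])
[12] deliver 0→2 → ∅
[13] propose(1,'r') → ∅
[14] deliver 1→4 → ∅
[15] deliver 4→1 → ∅
[16] deliver 1→3 → ∅
[17] deliver 3→1 → ∅
[18] deliver 1→0 → ∅
[19] deliver 0→1 → ∅
[20] propose(1,'s') → ∅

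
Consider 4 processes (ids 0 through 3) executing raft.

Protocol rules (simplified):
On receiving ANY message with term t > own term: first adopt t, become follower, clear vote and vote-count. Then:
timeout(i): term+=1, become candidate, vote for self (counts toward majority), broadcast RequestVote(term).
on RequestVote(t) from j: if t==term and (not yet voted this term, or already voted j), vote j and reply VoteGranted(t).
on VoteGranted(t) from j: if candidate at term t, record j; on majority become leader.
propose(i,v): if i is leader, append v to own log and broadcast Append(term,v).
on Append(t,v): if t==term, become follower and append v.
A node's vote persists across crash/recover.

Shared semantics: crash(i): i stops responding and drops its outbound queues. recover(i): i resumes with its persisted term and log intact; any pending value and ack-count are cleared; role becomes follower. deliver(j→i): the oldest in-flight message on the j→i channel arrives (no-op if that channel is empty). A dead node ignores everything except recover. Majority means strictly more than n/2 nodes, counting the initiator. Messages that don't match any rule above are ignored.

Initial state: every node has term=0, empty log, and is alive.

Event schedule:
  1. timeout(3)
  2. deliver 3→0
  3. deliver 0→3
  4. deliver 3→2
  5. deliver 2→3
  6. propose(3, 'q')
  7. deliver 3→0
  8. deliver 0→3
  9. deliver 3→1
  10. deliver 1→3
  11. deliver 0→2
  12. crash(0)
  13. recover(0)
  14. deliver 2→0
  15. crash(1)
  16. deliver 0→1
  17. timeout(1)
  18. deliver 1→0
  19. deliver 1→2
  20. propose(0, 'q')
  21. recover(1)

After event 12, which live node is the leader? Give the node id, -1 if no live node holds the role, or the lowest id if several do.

1. timeout(3):  <3:cand t1 ->
2. deliver 3→0:  <0:foll t1 ->
3. deliver 0→3:  nop
4. deliver 3→2:  <2:foll t1 ->
5. deliver 2→3:  <3:lead t1 ->
6. propose(3,'q'):  <3:lead t1 q>
7. deliver 3→0:  <0:foll t1 q>
8. deliver 0→3:  nop
9. deliver 3→1:  <1:foll t1 ->
10. deliver 1→3:  nop
11. deliver 0→2:  nop
12. crash(0):  <0:✗foll t1 q>

3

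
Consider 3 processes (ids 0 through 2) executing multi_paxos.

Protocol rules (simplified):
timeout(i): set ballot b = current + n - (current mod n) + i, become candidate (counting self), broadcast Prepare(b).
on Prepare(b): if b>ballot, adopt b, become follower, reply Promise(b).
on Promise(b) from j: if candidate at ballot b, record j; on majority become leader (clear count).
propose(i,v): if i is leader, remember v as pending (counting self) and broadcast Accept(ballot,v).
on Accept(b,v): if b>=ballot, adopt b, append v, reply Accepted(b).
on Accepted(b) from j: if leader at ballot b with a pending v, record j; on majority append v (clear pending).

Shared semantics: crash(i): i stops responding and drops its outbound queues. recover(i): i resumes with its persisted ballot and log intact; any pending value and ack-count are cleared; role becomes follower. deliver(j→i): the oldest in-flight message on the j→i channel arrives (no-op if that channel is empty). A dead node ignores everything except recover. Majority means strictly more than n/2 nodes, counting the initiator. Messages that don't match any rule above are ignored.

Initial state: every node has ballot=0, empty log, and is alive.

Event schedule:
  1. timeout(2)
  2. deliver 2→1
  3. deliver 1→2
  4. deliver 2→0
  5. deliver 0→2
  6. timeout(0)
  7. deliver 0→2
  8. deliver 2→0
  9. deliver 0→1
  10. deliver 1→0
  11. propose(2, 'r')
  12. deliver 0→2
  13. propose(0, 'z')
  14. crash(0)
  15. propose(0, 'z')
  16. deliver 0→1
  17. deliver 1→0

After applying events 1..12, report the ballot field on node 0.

[1] timeout(2) → N2(cand b5 [-])
[2] deliver 2→1 → N1(foll b5 [-])
[3] deliver 1→2 → N2(lead b5 [-])
[4] deliver 2→0 → N0(foll b5 [-])
[5] deliver 0→2 → ∅
[6] timeout(0) → N0(cand b6 [-])
[7] deliver 0→2 → N2(foll b6 [-])
[8] deliver 2→0 → N0(lead b6 [-])
[9] deliver 0→1 → N1(foll b6 [-])
[10] deliver 1→0 → ∅
[11] propose(2,'r') → ∅
[12] deliver 0→2 → ∅

6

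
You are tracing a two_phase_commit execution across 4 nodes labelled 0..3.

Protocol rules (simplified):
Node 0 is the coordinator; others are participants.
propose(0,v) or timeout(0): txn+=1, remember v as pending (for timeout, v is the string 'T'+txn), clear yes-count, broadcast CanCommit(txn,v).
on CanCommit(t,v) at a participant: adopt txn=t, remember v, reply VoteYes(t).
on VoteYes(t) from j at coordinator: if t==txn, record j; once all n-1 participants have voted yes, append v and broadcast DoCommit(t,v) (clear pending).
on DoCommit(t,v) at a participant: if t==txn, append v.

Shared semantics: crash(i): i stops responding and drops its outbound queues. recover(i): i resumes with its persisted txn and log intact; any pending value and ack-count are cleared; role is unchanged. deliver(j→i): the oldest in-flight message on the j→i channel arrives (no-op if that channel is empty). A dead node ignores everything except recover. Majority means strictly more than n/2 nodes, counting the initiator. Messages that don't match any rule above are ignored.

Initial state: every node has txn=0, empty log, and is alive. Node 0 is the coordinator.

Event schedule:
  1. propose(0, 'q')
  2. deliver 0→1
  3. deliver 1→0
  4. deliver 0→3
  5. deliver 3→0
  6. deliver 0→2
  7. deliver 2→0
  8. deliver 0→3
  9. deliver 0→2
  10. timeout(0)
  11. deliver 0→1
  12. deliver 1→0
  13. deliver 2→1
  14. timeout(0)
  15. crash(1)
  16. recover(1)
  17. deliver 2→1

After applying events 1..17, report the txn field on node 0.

e1 propose(0,'q'): 0[coor,t=1,-]
e2 deliver 0→1: 1[part,t=1,-]
e3 deliver 1→0: ·
e4 deliver 0→3: 3[part,t=1,-]
e5 deliver 3→0: ·
e6 deliver 0→2: 2[part,t=1,-]
e7 deliver 2→0: 0[coor,t=1,q]
e8 deliver 0→3: 3[part,t=1,q]
e9 deliver 0→2: 2[part,t=1,q]
e10 timeout(0): 0[coor,t=2,q]
e11 deliver 0→1: 1[part,t=1,q]
e12 deliver 1→0: ·
e13 deliver 2→1: ·
e14 timeout(0): 0[coor,t=3,q]
e15 crash(1): 1[✗part,t=1,q]
e16 recover(1): 1[part,t=1,q]
e17 deliver 2→1: ·

3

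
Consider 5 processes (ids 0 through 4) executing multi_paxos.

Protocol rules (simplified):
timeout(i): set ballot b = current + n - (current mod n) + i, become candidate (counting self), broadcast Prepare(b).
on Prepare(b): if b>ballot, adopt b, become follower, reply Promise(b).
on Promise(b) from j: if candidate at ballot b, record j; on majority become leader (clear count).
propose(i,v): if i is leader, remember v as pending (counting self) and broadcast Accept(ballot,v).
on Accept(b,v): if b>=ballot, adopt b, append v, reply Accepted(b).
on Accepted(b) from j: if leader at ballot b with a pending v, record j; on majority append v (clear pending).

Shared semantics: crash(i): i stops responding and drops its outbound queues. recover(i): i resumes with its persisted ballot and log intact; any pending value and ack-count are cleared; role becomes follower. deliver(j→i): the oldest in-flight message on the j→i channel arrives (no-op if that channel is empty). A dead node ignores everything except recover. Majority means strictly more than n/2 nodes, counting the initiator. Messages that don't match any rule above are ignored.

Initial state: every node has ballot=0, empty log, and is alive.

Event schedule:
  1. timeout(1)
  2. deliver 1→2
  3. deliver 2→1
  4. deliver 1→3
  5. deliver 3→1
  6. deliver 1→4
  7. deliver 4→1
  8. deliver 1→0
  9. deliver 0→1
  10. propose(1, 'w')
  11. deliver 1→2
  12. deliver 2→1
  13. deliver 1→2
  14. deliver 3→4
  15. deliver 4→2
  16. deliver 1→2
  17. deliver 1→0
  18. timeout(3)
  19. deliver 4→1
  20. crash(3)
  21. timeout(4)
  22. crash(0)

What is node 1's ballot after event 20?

e1 timeout(1): 1[cand,b=6,-]
e2 deliver 1→2: 2[foll,b=6,-]
e3 deliver 2→1: ·
e4 deliver 1→3: 3[foll,b=6,-]
e5 deliver 3→1: 1[lead,b=6,-]
e6 deliver 1→4: 4[foll,b=6,-]
e7 deliver 4→1: ·
e8 deliver 1→0: 0[foll,b=6,-]
e9 deliver 0→1: ·
e10 propose(1,'w'): ·
e11 deliver 1→2: 2[foll,b=6,w]
e12 deliver 2→1: ·
e13 deliver 1→2: ·
e14 deliver 3→4: ·
e15 deliver 4→2: ·
e16 deliver 1→2: ·
e17 deliver 1→0: 0[foll,b=6,w]
e18 timeout(3): 3[cand,b=13,-]
e19 deliver 4→1: ·
e20 crash(3): 3[✗cand,b=13,-]

6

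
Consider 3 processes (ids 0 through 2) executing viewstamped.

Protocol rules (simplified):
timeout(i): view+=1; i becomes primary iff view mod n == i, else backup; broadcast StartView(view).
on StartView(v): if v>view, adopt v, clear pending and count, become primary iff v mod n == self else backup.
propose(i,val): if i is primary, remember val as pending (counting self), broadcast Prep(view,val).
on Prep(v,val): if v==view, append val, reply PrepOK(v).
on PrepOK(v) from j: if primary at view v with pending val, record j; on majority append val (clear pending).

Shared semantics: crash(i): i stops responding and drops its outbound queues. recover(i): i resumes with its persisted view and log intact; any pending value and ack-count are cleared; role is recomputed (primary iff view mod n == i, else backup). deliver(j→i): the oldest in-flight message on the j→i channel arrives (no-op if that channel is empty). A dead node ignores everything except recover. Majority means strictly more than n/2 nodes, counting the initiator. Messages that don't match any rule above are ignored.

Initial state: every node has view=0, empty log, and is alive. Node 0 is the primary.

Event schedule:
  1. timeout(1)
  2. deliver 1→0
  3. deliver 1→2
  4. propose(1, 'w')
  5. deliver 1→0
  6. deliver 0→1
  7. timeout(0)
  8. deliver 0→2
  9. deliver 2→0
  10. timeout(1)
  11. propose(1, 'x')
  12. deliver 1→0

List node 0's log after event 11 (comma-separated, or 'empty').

w

1. timeout(1):  <1:prim v1 ->
2. deliver 1→0:  <0:back v1 ->
3. deliver 1→2:  <2:back v1 ->
4. propose(1,'w'):  nop
5. deliver 1→0:  <0:back v1 w>
6. deliver 0→1:  <1:prim v1 w>
7. timeout(0):  <0:back v2 w>
8. deliver 0→2:  <2:prim v2 ->
9. deliver 2→0:  nop
10. timeout(1):  <1:back v2 w>
11. propose(1,'x'):  nop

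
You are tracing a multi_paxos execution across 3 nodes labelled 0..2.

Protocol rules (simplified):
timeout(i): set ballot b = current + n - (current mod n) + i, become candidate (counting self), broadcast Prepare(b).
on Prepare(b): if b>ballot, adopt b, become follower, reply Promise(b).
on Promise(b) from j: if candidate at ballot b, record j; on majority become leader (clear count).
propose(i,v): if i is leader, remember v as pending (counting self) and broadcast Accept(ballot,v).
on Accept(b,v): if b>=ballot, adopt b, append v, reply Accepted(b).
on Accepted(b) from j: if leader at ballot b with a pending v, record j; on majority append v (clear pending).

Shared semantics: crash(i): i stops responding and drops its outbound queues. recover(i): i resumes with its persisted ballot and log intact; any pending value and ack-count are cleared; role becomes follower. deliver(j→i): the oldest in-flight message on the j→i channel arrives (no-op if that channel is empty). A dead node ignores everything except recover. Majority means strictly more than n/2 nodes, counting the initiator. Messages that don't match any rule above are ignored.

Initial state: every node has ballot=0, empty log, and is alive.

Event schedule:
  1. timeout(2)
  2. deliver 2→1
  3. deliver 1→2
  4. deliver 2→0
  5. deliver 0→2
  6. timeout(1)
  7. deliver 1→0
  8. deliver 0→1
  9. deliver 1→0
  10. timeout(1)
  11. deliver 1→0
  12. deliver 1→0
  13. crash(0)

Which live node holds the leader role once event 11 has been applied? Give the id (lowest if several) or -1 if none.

after 1 — timeout(2): n2:cand/b5/[-]
after 2 — deliver 2→1: n1:foll/b5/[-]
after 3 — deliver 1→2: n2:lead/b5/[-]
after 4 — deliver 2→0: n0:foll/b5/[-]
after 5 — deliver 0→2: ·
after 6 — timeout(1): n1:cand/b7/[-]
after 7 — deliver 1→0: n0:foll/b7/[-]
after 8 — deliver 0→1: n1:lead/b7/[-]
after 9 — deliver 1→0: ·
after 10 — timeout(1): n1:cand/b10/[-]
after 11 — deliver 1→0: n0:foll/b10/[-]

2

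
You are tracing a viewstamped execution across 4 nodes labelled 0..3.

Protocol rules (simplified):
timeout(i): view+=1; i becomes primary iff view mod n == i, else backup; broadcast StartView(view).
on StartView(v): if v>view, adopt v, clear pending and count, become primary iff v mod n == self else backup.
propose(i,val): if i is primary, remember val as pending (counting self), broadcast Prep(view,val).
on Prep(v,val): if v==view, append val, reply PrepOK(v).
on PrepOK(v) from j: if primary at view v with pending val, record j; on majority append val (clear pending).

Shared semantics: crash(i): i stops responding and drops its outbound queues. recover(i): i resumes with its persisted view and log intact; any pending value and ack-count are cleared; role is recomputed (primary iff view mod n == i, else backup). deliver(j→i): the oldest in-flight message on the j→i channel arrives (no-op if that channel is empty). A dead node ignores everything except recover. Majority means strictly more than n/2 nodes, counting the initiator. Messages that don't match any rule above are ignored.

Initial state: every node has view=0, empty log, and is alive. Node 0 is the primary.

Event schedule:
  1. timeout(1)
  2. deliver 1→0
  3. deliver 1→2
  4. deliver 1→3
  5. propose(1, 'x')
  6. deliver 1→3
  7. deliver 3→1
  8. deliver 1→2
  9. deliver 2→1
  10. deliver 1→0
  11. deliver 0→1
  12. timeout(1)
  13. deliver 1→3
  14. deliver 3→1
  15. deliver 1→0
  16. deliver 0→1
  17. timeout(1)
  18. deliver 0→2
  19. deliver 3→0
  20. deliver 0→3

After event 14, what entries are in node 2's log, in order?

step 1 timeout(1): 1={prim,v=1,log=-}
step 2 deliver 1→0: 0={back,v=1,log=-}
step 3 deliver 1→2: 2={back,v=1,log=-}
step 4 deliver 1→3: 3={back,v=1,log=-}
step 5 propose(1,'x'): —
step 6 deliver 1→3: 3={back,v=1,log=x}
step 7 deliver 3→1: —
step 8 deliver 1→2: 2={back,v=1,log=x}
step 9 deliver 2→1: 1={prim,v=1,log=x}
step 10 deliver 1→0: 0={back,v=1,log=x}
step 11 deliver 0→1: —
step 12 timeout(1): 1={back,v=2,log=x}
step 13 deliver 1→3: 3={back,v=2,log=x}
step 14 deliver 3→1: —

x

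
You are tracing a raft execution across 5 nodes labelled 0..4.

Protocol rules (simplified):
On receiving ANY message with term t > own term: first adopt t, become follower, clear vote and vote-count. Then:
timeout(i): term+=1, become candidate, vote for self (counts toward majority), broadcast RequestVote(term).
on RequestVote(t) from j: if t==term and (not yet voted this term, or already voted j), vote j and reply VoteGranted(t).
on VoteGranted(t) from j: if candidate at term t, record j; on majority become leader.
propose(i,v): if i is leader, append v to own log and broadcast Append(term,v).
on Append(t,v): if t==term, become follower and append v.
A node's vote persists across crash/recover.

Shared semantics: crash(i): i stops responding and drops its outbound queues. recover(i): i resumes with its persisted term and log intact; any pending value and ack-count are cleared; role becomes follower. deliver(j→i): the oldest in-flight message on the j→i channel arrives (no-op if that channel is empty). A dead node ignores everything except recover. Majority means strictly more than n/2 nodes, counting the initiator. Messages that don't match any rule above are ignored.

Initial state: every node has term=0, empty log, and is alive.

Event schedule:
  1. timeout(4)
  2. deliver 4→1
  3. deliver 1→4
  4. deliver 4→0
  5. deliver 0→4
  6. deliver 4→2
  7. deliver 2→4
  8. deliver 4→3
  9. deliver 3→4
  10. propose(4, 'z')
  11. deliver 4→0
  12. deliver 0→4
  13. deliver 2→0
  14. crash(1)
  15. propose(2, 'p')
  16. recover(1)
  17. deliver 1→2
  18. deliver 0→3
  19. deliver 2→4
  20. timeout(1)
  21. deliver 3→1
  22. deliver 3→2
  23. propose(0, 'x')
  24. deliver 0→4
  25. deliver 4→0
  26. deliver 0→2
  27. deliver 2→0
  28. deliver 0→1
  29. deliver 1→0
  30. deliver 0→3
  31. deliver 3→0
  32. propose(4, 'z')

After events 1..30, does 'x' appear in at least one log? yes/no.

no

[1] timeout(4) → N4(cand t1 [-])
[2] deliver 4→1 → N1(foll t1 [-])
[3] deliver 1→4 → ∅
[4] deliver 4→0 → N0(foll t1 [-])
[5] deliver 0→4 → N4(lead t1 [-])
[6] deliver 4→2 → N2(foll t1 [-])
[7] deliver 2→4 → ∅
[8] deliver 4→3 → N3(foll t1 [-])
[9] deliver 3→4 → ∅
[10] propose(4,'z') → N4(lead t1 [z])
[11] deliver 4→0 → N0(foll t1 [z])
[12] deliver 0→4 → ∅
[13] deliver 2→0 → ∅
[14] crash(1) → N1(✗foll t1 [-])
[15] propose(2,'p') → ∅
[16] recover(1) → N1(foll t1 [-])
[17] deliver 1→2 → ∅
[18] deliver 0→3 → ∅
[19] deliver 2→4 → ∅
[20] timeout(1) → N1(cand t2 [-])
[21] deliver 3→1 → ∅
[22] deliver 3→2 → ∅
[23] propose(0,'x') → ∅
[24] deliver 0→4 → ∅
[25] deliver 4→0 → ∅
[26] deliver 0→2 → ∅
[27] deliver 2→0 → ∅
[28] deliver 0→1 → ∅
[29] deliver 1→0 → N0(foll t2 [z])
[30] deliver 0→3 → ∅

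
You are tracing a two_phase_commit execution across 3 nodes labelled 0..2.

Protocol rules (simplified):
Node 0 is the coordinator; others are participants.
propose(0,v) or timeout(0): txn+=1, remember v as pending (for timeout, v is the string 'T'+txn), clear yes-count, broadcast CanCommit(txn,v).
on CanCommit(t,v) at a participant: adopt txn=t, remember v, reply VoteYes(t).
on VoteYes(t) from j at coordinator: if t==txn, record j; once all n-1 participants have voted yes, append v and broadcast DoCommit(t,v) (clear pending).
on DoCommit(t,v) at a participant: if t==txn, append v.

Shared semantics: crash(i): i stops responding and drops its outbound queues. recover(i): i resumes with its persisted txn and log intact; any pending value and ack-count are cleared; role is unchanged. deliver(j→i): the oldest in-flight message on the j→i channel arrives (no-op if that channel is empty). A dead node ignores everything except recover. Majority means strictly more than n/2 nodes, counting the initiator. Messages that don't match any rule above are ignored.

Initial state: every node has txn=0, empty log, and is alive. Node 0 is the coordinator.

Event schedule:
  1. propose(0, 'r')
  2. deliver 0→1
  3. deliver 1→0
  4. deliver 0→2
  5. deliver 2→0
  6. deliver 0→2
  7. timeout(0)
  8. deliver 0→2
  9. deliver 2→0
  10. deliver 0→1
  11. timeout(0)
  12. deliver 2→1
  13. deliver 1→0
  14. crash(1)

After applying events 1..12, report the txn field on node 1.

after 1 — propose(0,'r'): n0:coor/t1/[-]
after 2 — deliver 0→1: n1:part/t1/[-]
after 3 — deliver 1→0: ·
after 4 — deliver 0→2: n2:part/t1/[-]
after 5 — deliver 2→0: n0:coor/t1/[r]
after 6 — deliver 0→2: n2:part/t1/[r]
after 7 — timeout(0): n0:coor/t2/[r]
after 8 — deliver 0→2: n2:part/t2/[r]
after 9 — deliver 2→0: ·
after 10 — deliver 0→1: n1:part/t1/[r]
after 11 — timeout(0): n0:coor/t3/[r]
after 12 — deliver 2→1: ·

1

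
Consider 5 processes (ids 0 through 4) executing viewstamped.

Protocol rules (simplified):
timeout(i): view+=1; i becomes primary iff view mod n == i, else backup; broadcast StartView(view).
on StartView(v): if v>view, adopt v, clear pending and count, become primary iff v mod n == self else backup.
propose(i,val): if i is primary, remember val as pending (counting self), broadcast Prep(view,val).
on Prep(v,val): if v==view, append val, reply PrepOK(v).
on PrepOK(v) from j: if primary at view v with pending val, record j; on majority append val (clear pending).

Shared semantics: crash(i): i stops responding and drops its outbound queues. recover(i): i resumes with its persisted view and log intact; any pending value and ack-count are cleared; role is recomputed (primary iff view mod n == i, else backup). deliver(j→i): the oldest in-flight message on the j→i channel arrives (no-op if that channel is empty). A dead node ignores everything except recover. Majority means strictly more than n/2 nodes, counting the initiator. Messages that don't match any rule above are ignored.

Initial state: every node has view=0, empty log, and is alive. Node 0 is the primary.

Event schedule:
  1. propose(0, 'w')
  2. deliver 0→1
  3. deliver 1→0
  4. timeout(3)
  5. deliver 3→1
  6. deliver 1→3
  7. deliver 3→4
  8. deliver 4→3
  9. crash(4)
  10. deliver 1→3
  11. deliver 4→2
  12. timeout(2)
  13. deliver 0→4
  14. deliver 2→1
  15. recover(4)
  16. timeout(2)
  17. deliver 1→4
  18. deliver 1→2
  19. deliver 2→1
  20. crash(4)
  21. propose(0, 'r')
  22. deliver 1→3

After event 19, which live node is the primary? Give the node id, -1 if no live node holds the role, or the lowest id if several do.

step 1 propose(0,'w'): —
step 2 deliver 0→1: 1={back,v=0,log=w}
step 3 deliver 1→0: —
step 4 timeout(3): 3={back,v=1,log=-}
step 5 deliver 3→1: 1={prim,v=1,log=w}
step 6 deliver 1→3: —
step 7 deliver 3→4: 4={back,v=1,log=-}
step 8 deliver 4→3: —
step 9 crash(4): 4={✗back,v=1,log=-}
step 10 deliver 1→3: —
step 11 deliver 4→2: —
step 12 timeout(2): 2={back,v=1,log=-}
step 13 deliver 0→4: —
step 14 deliver 2→1: —
step 15 recover(4): 4={back,v=1,log=-}
step 16 timeout(2): 2={prim,v=2,log=-}
step 17 deliver 1→4: —
step 18 deliver 1→2: —
step 19 deliver 2→1: 1={back,v=2,log=w}

0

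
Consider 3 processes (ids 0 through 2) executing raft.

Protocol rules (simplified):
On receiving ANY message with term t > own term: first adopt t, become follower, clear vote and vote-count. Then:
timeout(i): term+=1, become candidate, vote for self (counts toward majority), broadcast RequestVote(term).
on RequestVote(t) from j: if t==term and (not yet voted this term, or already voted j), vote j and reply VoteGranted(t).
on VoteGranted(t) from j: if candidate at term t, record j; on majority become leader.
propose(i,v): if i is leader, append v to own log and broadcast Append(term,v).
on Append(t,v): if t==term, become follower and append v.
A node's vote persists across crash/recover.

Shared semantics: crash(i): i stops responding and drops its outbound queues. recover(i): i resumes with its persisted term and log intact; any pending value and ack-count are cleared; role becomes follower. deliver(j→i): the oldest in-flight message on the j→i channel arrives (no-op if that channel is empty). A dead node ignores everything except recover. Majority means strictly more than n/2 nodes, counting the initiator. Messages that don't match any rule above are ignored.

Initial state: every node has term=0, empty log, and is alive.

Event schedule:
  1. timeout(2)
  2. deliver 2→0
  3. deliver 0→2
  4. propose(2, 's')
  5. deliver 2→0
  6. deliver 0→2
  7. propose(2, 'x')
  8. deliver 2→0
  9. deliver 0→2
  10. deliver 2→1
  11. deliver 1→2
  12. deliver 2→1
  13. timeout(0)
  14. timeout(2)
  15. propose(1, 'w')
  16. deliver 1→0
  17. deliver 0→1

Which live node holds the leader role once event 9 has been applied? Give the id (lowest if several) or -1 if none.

step 1 timeout(2): 2={cand,t=1,log=-}
step 2 deliver 2→0: 0={foll,t=1,log=-}
step 3 deliver 0→2: 2={lead,t=1,log=-}
step 4 propose(2,'s'): 2={lead,t=1,log=s}
step 5 deliver 2→0: 0={foll,t=1,log=s}
step 6 deliver 0→2: —
step 7 propose(2,'x'): 2={lead,t=1,log=s,x}
step 8 deliver 2→0: 0={foll,t=1,log=s,x}
step 9 deliver 0→2: —

2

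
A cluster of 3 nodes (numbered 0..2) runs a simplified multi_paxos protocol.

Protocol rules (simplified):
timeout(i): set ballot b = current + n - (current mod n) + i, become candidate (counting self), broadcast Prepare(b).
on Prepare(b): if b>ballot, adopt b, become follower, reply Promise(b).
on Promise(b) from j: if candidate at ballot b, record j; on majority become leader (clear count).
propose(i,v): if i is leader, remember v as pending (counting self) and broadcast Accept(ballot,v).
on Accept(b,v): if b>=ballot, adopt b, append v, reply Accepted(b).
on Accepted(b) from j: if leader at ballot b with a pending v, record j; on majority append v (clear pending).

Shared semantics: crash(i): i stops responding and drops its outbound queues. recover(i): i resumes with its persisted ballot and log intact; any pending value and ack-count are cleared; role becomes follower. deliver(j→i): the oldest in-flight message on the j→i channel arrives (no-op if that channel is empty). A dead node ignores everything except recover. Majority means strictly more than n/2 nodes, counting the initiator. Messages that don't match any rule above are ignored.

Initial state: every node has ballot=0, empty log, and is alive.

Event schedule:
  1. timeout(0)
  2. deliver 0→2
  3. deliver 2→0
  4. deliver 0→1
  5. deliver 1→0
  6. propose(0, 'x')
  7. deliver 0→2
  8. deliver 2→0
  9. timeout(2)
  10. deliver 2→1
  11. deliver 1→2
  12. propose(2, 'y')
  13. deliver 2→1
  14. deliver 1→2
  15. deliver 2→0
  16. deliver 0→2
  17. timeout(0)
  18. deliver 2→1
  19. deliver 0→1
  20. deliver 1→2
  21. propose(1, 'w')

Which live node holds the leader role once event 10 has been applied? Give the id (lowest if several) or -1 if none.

[1] timeout(0) → N0(cand b3 [-])
[2] deliver 0→2 → N2(foll b3 [-])
[3] deliver 2→0 → N0(lead b3 [-])
[4] deliver 0→1 → N1(foll b3 [-])
[5] deliver 1→0 → ∅
[6] propose(0,'x') → ∅
[7] deliver 0→2 → N2(foll b3 [x])
[8] deliver 2→0 → N0(lead b3 [x])
[9] timeout(2) → N2(cand b8 [x])
[10] deliver 2→1 → N1(foll b8 [-])

0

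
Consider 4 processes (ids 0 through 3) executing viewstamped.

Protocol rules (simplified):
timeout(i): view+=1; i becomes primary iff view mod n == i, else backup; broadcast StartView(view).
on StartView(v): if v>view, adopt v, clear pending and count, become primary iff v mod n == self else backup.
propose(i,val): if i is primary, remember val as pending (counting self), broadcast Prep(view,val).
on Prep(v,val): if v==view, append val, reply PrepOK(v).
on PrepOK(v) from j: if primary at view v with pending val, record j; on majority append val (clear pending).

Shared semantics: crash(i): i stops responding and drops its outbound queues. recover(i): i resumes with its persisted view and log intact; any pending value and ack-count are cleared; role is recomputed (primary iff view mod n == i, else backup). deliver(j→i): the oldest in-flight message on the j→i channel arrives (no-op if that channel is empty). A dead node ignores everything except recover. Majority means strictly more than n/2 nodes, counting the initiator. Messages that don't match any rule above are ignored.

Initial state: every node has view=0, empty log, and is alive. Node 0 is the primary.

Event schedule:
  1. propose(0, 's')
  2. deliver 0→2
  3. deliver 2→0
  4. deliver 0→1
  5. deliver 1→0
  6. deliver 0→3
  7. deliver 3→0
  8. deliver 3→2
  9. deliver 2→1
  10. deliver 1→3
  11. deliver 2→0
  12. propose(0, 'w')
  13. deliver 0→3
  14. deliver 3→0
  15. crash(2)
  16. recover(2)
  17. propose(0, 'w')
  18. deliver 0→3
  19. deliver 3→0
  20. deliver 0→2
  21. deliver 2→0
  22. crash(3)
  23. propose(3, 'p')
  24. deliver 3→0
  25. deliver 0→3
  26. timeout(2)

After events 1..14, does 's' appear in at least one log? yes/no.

yes

after 1 — propose(0,'s'): ·
after 2 — deliver 0→2: n2:back/v0/[s]
after 3 — deliver 2→0: ·
after 4 — deliver 0→1: n1:back/v0/[s]
after 5 — deliver 1→0: n0:prim/v0/[s]
after 6 — deliver 0→3: n3:back/v0/[s]
after 7 — deliver 3→0: ·
after 8 — deliver 3→2: ·
after 9 — deliver 2→1: ·
after 10 — deliver 1→3: ·
after 11 — deliver 2→0: ·
after 12 — propose(0,'w'): ·
after 13 — deliver 0→3: n3:back/v0/[s,w]
after 14 — deliver 3→0: ·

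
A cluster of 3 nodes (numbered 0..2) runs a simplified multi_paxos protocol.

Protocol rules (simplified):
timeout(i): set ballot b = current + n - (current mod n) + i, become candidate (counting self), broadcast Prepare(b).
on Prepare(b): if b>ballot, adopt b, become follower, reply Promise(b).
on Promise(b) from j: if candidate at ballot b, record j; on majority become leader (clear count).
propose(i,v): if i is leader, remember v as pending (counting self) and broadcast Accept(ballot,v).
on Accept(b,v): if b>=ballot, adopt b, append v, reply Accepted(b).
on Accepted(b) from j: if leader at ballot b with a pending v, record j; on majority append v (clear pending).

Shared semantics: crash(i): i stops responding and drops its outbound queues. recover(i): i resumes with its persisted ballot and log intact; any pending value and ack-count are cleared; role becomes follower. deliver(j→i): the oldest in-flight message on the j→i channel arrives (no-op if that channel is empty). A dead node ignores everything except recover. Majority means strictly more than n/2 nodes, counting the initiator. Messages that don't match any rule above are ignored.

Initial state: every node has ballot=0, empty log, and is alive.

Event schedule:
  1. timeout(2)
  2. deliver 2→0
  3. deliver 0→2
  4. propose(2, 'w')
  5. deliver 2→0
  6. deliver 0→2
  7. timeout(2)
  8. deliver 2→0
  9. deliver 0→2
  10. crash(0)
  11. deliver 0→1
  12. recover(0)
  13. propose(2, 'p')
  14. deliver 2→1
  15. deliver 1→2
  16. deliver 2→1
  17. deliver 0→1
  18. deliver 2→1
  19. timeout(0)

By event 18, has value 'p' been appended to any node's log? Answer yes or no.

no

step 1 timeout(2): 2={cand,b=5,log=-}
step 2 deliver 2→0: 0={foll,b=5,log=-}
step 3 deliver 0→2: 2={lead,b=5,log=-}
step 4 propose(2,'w'): —
step 5 deliver 2→0: 0={foll,b=5,log=w}
step 6 deliver 0→2: 2={lead,b=5,log=w}
step 7 timeout(2): 2={cand,b=8,log=w}
step 8 deliver 2→0: 0={foll,b=8,log=w}
step 9 deliver 0→2: 2={lead,b=8,log=w}
step 10 crash(0): 0={✗foll,b=8,log=w}
step 11 deliver 0→1: —
step 12 recover(0): 0={foll,b=8,log=w}
step 13 propose(2,'p'): —
step 14 deliver 2→1: 1={foll,b=5,log=-}
step 15 deliver 1→2: —
step 16 deliver 2→1: 1={foll,b=5,log=w}
step 17 deliver 0→1: —
step 18 deliver 2→1: 1={foll,b=8,log=w}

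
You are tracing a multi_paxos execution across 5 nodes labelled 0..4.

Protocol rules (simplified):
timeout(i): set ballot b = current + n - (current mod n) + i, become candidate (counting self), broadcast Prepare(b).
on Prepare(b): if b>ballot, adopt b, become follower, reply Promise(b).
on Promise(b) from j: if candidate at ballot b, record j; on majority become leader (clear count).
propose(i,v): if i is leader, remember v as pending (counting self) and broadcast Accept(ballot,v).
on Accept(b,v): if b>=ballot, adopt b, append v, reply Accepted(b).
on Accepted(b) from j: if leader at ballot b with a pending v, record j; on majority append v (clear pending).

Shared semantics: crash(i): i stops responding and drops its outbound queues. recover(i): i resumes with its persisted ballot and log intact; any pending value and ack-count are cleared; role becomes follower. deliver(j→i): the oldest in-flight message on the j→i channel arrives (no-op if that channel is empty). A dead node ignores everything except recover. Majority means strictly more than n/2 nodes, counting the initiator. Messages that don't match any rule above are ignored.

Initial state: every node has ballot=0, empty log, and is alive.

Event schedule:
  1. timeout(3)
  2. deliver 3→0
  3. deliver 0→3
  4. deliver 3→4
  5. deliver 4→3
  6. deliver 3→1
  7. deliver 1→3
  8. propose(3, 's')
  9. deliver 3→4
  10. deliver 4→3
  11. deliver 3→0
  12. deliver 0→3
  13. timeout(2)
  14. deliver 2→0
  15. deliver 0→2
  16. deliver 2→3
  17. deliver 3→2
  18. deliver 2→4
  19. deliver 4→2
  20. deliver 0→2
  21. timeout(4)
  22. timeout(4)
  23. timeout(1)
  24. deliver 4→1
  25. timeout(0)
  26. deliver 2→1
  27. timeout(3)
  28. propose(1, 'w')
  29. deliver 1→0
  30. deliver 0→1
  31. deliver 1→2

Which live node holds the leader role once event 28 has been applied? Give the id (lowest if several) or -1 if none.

[1] timeout(3) → N3(cand b8 [-])
[2] deliver 3→0 → N0(foll b8 [-])
[3] deliver 0→3 → ∅
[4] deliver 3→4 → N4(foll b8 [-])
[5] deliver 4→3 → N3(lead b8 [-])
[6] deliver 3→1 → N1(foll b8 [-])
[7] deliver 1→3 → ∅
[8] propose(3,'s') → ∅
[9] deliver 3→4 → N4(foll b8 [s])
[10] deliver 4→3 → ∅
[11] deliver 3→0 → N0(foll b8 [s])
[12] deliver 0→3 → N3(lead b8 [s])
[13] timeout(2) → N2(cand b7 [-])
[14] deliver 2→0 → ∅
[15] deliver 0→2 → ∅
[16] deliver 2→3 → ∅
[17] deliver 3→2 → N2(foll b8 [-])
[18] deliver 2→4 → ∅
[19] deliver 4→2 → ∅
[20] deliver 0→2 → ∅
[21] timeout(4) → N4(cand b14 [s])
[22] timeout(4) → N4(cand b19 [s])
[23] timeout(1) → N1(cand b11 [-])
[24] deliver 4→1 → N1(foll b14 [-])
[25] timeout(0) → N0(cand b10 [s])
[26] deliver 2→1 → ∅
[27] timeout(3) → N3(cand b13 [s])
[28] propose(1,'w') → ∅

-1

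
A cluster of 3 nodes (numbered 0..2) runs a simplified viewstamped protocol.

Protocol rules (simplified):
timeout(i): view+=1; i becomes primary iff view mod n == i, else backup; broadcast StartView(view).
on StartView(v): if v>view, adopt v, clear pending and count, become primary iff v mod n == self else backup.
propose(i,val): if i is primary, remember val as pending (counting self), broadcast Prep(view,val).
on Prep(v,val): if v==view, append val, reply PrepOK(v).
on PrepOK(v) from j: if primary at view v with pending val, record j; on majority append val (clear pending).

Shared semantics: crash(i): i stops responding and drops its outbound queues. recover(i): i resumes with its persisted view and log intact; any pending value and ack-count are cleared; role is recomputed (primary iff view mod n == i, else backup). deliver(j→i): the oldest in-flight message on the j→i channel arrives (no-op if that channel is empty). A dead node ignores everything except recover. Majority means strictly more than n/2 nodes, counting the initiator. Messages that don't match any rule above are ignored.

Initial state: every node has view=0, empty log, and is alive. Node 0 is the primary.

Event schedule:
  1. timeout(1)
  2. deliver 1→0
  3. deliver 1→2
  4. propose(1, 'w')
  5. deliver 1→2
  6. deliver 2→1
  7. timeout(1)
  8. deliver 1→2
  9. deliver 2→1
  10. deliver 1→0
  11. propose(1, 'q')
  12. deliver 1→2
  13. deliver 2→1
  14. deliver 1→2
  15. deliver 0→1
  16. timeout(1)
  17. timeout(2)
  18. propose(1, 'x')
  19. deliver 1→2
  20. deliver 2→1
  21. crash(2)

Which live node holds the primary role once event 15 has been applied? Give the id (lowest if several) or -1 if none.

2

e1 timeout(1): 1[prim,v=1,-]
e2 deliver 1→0: 0[back,v=1,-]
e3 deliver 1→2: 2[back,v=1,-]
e4 propose(1,'w'): ·
e5 deliver 1→2: 2[back,v=1,w]
e6 deliver 2→1: 1[prim,v=1,w]
e7 timeout(1): 1[back,v=2,w]
e8 deliver 1→2: 2[prim,v=2,w]
e9 deliver 2→1: ·
e10 deliver 1→0: 0[back,v=1,w]
e11 propose(1,'q'): ·
e12 deliver 1→2: ·
e13 deliver 2→1: ·
e14 deliver 1→2: ·
e15 deliver 0→1: ·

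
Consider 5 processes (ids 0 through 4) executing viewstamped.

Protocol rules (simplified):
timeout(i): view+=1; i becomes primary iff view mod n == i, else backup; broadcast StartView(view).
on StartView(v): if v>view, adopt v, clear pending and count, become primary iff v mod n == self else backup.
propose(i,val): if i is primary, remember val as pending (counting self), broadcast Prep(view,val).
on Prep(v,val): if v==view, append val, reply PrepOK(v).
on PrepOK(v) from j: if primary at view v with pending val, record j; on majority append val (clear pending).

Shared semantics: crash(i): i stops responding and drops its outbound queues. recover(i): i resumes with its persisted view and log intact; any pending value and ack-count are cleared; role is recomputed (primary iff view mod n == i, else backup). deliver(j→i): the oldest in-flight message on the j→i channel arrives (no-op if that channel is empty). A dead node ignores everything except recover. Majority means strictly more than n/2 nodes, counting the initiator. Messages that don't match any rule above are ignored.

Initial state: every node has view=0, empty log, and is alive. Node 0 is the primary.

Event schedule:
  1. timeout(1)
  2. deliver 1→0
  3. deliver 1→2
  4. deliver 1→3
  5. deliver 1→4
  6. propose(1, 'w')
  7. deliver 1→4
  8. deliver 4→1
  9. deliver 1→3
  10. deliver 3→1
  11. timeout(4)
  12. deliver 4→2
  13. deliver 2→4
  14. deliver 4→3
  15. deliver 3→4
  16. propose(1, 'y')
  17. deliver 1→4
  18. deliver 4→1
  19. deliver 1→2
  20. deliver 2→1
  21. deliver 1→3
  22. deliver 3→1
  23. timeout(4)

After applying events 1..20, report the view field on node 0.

e1 timeout(1): 1[prim,v=1,-]
e2 deliver 1→0: 0[back,v=1,-]
e3 deliver 1→2: 2[back,v=1,-]
e4 deliver 1→3: 3[back,v=1,-]
e5 deliver 1→4: 4[back,v=1,-]
e6 propose(1,'w'): ·
e7 deliver 1→4: 4[back,v=1,w]
e8 deliver 4→1: ·
e9 deliver 1→3: 3[back,v=1,w]
e10 deliver 3→1: 1[prim,v=1,w]
e11 timeout(4): 4[back,v=2,w]
e12 deliver 4→2: 2[prim,v=2,-]
e13 deliver 2→4: ·
e14 deliver 4→3: 3[back,v=2,w]
e15 deliver 3→4: ·
e16 propose(1,'y'): ·
e17 deliver 1→4: ·
e18 deliver 4→1: 1[back,v=2,w]
e19 deliver 1→2: ·
e20 deliver 2→1: ·

1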